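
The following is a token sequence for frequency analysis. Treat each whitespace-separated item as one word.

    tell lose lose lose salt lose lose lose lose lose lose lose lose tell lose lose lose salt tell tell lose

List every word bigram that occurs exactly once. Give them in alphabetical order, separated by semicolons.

lose tell; salt lose; salt tell; tell tell

Bigram counts meeting the condition (exactly once):
  lose tell: 1
  salt lose: 1
  salt tell: 1
  tell tell: 1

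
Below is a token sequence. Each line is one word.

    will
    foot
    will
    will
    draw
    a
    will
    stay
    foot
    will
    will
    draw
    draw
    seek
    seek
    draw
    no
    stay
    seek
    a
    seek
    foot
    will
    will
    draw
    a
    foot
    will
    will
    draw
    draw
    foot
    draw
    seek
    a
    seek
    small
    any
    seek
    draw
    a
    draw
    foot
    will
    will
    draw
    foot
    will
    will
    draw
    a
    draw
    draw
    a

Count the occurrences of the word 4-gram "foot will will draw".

Scanning the 51 overlapping 4-gram windows for "foot will will draw":
  position 2–5: foot will will draw
  position 9–12: foot will will draw
  position 22–25: foot will will draw
  position 27–30: foot will will draw
  position 43–46: foot will will draw
  position 47–50: foot will will draw

6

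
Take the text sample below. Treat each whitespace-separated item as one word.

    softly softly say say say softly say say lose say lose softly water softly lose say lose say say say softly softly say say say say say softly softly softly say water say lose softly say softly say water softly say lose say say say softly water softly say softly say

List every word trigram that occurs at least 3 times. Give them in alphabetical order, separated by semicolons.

say lose say; say say say; say say softly; say softly say; softly say say; softly softly say

Trigram counts meeting the condition (at least 3 times):
  say lose say: 3
  say say say: 6
  say say softly: 4
  say softly say: 3
  softly say say: 3
  softly softly say: 3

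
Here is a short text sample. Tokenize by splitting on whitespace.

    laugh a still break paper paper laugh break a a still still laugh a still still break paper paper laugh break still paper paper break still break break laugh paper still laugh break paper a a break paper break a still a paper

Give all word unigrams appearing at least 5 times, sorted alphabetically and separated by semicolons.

Unigram counts meeting the condition (at least 5 times):
  a: 8
  break: 10
  laugh: 6
  paper: 10
  still: 9

a; break; laugh; paper; still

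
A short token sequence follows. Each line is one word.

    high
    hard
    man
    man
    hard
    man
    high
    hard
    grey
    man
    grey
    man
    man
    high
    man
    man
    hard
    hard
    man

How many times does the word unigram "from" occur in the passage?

Scanning the 19 tokens for "from":
  (none found)

0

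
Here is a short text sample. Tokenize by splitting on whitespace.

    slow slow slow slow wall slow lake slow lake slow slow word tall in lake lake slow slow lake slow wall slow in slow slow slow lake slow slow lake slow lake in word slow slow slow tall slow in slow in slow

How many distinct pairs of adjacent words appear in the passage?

43 tokens → 42 bigram windows in total.
Repeated bigrams (each contributes count−1 duplicates):
  slow slow: 10
  lake slow: 6
  slow lake: 6
  in slow: 3
  slow in: 3
  slow wall: 2
  wall slow: 2
25 duplicate windows → 42 − 25 = 17 distinct.

17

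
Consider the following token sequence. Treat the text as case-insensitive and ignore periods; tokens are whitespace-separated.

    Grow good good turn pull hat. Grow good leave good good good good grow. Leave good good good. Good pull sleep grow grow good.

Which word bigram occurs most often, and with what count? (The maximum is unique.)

Bigram frequencies (highest first):
  good good: 7
  grow good: 3
  leave good: 2
  good turn: 1
  turn pull: 1
  pull hat: 1
  … (8 more, each ≤ 1)

"good good", 7 times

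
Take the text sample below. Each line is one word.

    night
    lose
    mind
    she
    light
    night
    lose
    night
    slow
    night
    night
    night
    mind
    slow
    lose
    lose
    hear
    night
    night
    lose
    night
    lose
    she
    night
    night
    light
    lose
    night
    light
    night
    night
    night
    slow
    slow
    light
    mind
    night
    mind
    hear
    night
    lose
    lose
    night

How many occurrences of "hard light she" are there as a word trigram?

Scanning the 41 overlapping trigram windows for "hard light she":
  (none found)

0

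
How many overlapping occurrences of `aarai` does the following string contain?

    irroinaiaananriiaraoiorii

0

Sliding a length-5 window over the 25 characters (21 positions):
  (no match at any position)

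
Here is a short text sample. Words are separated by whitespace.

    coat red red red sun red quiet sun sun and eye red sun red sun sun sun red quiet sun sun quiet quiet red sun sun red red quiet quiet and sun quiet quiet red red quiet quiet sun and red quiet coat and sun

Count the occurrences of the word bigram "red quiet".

Scanning the 44 overlapping bigram windows for "red quiet":
  position 6–7: red quiet
  position 18–19: red quiet
  position 28–29: red quiet
  position 36–37: red quiet
  position 41–42: red quiet

5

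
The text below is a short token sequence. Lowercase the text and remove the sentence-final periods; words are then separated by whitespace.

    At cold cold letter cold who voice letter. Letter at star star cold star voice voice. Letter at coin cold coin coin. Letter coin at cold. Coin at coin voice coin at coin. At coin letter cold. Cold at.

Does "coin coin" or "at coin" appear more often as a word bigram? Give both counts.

"coin coin": 1 occurrence
"at coin": 4 occurrences

"at coin" (4 vs 1)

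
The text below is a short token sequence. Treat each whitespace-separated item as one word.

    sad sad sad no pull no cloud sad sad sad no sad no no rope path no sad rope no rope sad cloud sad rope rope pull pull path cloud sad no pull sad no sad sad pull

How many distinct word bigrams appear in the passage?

22

38 tokens → 37 bigram windows in total.
Repeated bigrams (each contributes count−1 duplicates):
  sad no: 5
  sad sad: 5
  cloud sad: 3
  no sad: 3
  no pull: 2
  no rope: 2
  sad rope: 2
15 duplicate windows → 37 − 15 = 22 distinct.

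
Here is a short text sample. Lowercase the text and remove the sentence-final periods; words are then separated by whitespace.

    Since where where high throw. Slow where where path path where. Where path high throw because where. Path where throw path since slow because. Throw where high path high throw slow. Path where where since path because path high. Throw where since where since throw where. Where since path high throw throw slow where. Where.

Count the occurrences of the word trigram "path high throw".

Scanning the 53 overlapping trigram windows for "path high throw":
  position 13–15: path high throw
  position 28–30: path high throw
  position 38–40: path high throw
  position 49–51: path high throw

4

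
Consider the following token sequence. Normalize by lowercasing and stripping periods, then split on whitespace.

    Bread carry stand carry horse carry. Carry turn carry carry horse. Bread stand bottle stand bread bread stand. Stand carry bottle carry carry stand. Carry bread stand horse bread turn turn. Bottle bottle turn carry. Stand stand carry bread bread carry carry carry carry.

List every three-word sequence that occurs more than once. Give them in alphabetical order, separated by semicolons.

carry carry carry; carry stand carry; stand carry bread; stand stand carry

Trigram counts meeting the condition (more than once):
  carry carry carry: 2
  carry stand carry: 2
  stand carry bread: 2
  stand stand carry: 2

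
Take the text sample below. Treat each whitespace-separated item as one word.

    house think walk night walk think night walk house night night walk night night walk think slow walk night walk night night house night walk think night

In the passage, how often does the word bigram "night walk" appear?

Scanning the 26 overlapping bigram windows for "night walk":
  position 4–5: night walk
  position 7–8: night walk
  position 11–12: night walk
  position 14–15: night walk
  position 19–20: night walk
  position 24–25: night walk

6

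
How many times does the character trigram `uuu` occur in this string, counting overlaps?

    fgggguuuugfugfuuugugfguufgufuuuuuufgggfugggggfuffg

Sliding a length-3 window over the 50 characters (48 positions):
  position 6–8: uuu
  position 7–9: uuu
  position 15–17: uuu
  position 29–31: uuu
  position 30–32: uuu
  position 31–33: uuu
  position 32–34: uuu

7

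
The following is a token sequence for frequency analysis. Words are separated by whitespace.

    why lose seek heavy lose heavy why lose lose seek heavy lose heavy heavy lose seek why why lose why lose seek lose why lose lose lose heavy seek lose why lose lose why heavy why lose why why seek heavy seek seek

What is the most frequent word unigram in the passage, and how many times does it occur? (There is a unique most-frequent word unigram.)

"lose", 16 times

Unigram frequencies (highest first):
  lose: 16
  why: 11
  seek: 8
  heavy: 8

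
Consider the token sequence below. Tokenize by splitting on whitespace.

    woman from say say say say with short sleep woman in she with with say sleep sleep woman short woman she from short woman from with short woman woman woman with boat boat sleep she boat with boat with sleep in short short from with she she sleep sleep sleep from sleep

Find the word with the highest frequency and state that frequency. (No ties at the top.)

Unigram frequencies (highest first):
  sleep: 9
  woman: 8
  with: 8
  short: 6
  from: 5
  say: 5
  … (3 more, each ≤ 5)

"sleep", 9 times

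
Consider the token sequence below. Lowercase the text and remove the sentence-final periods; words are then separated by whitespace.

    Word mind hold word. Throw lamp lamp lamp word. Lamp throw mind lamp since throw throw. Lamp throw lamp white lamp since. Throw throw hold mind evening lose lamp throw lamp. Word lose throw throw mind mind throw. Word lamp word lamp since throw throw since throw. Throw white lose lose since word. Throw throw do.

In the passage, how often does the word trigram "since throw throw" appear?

4

Scanning the 54 overlapping trigram windows for "since throw throw":
  position 14–16: since throw throw
  position 22–24: since throw throw
  position 43–45: since throw throw
  position 46–48: since throw throw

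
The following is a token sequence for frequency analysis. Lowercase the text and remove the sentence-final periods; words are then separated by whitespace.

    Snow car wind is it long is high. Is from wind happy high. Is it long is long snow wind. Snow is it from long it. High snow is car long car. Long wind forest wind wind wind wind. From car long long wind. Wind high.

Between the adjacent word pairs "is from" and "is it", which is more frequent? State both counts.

"is it" (3 vs 1)

"is from": 1 occurrence
"is it": 3 occurrences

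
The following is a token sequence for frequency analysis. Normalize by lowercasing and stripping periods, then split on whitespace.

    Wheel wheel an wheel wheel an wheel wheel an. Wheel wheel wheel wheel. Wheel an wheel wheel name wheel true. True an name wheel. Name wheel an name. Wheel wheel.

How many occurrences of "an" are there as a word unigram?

Scanning the 30 tokens for "an":
  position 3: an
  position 6: an
  position 9: an
  position 15: an
  position 22: an
  position 27: an

6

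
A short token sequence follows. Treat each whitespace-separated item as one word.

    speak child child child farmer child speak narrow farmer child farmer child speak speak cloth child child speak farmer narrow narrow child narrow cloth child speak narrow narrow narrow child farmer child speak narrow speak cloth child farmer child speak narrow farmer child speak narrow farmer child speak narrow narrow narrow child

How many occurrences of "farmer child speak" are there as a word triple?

6

Scanning the 50 overlapping trigram windows for "farmer child speak":
  position 5–7: farmer child speak
  position 11–13: farmer child speak
  position 31–33: farmer child speak
  position 38–40: farmer child speak
  position 42–44: farmer child speak
  position 46–48: farmer child speak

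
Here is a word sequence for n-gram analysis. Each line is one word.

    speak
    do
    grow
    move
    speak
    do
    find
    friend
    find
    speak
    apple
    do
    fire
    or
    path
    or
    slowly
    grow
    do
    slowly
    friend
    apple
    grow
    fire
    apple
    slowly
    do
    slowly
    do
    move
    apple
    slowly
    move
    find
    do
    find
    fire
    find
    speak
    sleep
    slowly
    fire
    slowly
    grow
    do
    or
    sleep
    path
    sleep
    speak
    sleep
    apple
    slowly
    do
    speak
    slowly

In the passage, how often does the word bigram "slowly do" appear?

3

Scanning the 55 overlapping bigram windows for "slowly do":
  position 26–27: slowly do
  position 28–29: slowly do
  position 53–54: slowly do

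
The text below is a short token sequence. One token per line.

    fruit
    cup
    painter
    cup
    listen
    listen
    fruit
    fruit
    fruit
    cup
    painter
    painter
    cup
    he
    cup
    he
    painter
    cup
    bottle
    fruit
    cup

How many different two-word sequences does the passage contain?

21 tokens → 20 bigram windows in total.
Repeated bigrams (each contributes count−1 duplicates):
  fruit cup: 3
  painter cup: 3
  cup he: 2
  cup painter: 2
  fruit fruit: 2
7 duplicate windows → 20 − 7 = 13 distinct.

13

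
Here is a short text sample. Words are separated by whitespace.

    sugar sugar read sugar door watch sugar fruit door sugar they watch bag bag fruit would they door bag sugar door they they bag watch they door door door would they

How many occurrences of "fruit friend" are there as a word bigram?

0

Scanning the 30 overlapping bigram windows for "fruit friend":
  (none found)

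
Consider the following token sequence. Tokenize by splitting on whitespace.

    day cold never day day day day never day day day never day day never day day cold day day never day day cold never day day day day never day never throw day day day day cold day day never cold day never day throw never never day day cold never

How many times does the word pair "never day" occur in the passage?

Scanning the 51 overlapping bigram windows for "never day":
  position 3–4: never day
  position 8–9: never day
  position 12–13: never day
  position 15–16: never day
  position 21–22: never day
  position 25–26: never day
  position 30–31: never day
  position 44–45: never day
  position 48–49: never day

9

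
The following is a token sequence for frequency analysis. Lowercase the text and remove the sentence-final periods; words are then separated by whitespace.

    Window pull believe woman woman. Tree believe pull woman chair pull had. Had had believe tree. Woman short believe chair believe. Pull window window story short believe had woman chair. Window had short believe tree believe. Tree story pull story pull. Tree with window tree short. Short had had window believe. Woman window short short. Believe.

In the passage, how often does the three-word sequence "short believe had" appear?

1

Scanning the 54 overlapping trigram windows for "short believe had":
  position 26–28: short believe had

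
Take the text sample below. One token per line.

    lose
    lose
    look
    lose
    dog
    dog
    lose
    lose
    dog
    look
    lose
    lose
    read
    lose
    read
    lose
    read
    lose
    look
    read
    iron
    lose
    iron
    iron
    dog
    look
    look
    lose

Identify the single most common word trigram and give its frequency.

Trigram frequencies (highest first):
  lose read lose: 3
  read lose read: 2
  lose lose look: 1
  lose look lose: 1
  look lose dog: 1
  lose dog dog: 1
  … (17 more, each ≤ 1)

"lose read lose", 3 times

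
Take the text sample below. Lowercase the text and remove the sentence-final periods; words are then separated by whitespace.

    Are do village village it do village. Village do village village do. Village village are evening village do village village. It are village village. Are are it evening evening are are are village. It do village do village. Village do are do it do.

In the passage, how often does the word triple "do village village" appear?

6

Scanning the 42 overlapping trigram windows for "do village village":
  position 2–4: do village village
  position 6–8: do village village
  position 9–11: do village village
  position 12–14: do village village
  position 18–20: do village village
  position 37–39: do village village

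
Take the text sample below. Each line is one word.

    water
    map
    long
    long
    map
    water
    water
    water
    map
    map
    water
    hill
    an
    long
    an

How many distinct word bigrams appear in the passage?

11

15 tokens → 14 bigram windows in total.
Repeated bigrams (each contributes count−1 duplicates):
  map water: 2
  water map: 2
  water water: 2
3 duplicate windows → 14 − 3 = 11 distinct.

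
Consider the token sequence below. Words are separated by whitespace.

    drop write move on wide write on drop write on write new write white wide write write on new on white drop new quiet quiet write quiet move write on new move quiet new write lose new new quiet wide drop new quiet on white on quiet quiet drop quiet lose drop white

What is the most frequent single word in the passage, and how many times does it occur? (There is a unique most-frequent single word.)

"write", 10 times

Unigram frequencies (highest first):
  write: 10
  quiet: 9
  on: 8
  new: 8
  drop: 6
  white: 4
  … (3 more, each ≤ 3)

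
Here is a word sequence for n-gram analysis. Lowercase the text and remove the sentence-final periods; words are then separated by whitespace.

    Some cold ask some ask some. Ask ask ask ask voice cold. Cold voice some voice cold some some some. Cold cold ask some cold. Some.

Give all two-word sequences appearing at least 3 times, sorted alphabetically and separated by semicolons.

Bigram counts meeting the condition (at least 3 times):
  ask ask: 3
  ask some: 3
  some cold: 3

ask ask; ask some; some cold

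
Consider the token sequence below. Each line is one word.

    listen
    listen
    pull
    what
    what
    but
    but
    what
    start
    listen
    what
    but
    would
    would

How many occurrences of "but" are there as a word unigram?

Scanning the 14 tokens for "but":
  position 6: but
  position 7: but
  position 12: but

3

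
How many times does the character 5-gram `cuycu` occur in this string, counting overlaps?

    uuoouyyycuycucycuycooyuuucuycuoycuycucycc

3

Sliding a length-5 window over the 41 characters (37 positions):
  position 9–13: cuycu
  position 26–30: cuycu
  position 33–37: cuycu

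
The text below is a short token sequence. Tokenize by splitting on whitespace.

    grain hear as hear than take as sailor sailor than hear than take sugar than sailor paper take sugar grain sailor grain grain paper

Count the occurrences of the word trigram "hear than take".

Scanning the 22 overlapping trigram windows for "hear than take":
  position 4–6: hear than take
  position 11–13: hear than take

2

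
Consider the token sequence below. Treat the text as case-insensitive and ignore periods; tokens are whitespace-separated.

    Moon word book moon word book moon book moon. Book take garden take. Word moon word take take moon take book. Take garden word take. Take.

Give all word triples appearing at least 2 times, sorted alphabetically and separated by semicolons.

Trigram counts meeting the condition (at least 2 times):
  book moon book: 2
  book take garden: 2
  moon word book: 2
  word book moon: 2
  word take take: 2

book moon book; book take garden; moon word book; word book moon; word take take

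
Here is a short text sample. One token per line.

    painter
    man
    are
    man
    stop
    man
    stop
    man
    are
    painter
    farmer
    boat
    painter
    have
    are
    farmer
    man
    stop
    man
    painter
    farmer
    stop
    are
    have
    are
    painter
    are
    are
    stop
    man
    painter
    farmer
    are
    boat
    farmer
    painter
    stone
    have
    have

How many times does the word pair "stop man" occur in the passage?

4

Scanning the 38 overlapping bigram windows for "stop man":
  position 5–6: stop man
  position 7–8: stop man
  position 18–19: stop man
  position 29–30: stop man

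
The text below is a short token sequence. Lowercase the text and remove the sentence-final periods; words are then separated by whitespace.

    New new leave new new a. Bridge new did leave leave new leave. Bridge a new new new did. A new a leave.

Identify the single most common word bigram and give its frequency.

Bigram frequencies (highest first):
  new new: 4
  new leave: 2
  leave new: 2
  new a: 2
  new did: 2
  a new: 2
  … (8 more, each ≤ 1)

"new new", 4 times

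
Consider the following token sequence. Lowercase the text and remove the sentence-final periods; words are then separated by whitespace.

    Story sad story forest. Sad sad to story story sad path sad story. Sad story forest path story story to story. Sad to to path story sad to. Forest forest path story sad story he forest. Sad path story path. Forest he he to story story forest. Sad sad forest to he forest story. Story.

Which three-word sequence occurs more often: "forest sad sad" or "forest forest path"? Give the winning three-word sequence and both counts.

"forest sad sad" (2 vs 1)

"forest sad sad": 2 occurrences
"forest forest path": 1 occurrence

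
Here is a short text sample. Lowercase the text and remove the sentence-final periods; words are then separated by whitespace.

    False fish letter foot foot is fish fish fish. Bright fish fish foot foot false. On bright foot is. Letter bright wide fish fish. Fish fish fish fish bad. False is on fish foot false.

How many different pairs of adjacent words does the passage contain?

23

35 tokens → 34 bigram windows in total.
Repeated bigrams (each contributes count−1 duplicates):
  fish fish: 8
  fish foot: 2
  foot false: 2
  foot foot: 2
  foot is: 2
11 duplicate windows → 34 − 11 = 23 distinct.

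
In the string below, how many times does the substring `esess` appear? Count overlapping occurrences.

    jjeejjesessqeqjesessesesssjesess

Sliding a length-5 window over the 32 characters (28 positions):
  position 7–11: esess
  position 16–20: esess
  position 21–25: esess
  position 28–32: esess

4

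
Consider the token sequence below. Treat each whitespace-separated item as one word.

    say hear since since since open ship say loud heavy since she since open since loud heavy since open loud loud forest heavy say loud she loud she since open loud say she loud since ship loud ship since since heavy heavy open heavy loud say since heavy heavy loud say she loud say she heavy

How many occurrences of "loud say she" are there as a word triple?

3

Scanning the 54 overlapping trigram windows for "loud say she":
  position 31–33: loud say she
  position 50–52: loud say she
  position 53–55: loud say she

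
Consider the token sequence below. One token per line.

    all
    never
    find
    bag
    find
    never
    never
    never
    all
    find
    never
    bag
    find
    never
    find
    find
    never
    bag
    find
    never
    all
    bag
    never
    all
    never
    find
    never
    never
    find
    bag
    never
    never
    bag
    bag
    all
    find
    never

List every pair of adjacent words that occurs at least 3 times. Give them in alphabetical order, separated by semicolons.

bag find; find never; never all; never bag; never find; never never

Bigram counts meeting the condition (at least 3 times):
  bag find: 3
  find never: 7
  never all: 3
  never bag: 3
  never find: 4
  never never: 4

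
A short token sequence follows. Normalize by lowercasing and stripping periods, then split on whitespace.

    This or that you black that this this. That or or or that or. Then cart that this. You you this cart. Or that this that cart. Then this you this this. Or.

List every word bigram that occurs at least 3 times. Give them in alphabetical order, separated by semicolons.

Bigram counts meeting the condition (at least 3 times):
  or that: 3
  that this: 3

or that; that this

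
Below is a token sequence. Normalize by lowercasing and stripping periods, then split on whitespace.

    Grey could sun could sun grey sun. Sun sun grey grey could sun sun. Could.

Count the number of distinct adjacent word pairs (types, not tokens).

7

15 tokens → 14 bigram windows in total.
Repeated bigrams (each contributes count−1 duplicates):
  could sun: 3
  sun sun: 3
  grey could: 2
  sun could: 2
  sun grey: 2
7 duplicate windows → 14 − 7 = 7 distinct.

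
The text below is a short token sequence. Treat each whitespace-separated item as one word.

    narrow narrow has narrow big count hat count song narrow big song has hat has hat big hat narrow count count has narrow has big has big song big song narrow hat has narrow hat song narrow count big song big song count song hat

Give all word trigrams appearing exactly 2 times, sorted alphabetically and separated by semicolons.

big song big; song big song

Trigram counts meeting the condition (exactly 2 times):
  big song big: 2
  song big song: 2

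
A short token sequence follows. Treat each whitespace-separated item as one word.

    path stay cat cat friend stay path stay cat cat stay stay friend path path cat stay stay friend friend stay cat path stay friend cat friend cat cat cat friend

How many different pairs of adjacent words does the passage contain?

31 tokens → 30 bigram windows in total.
Repeated bigrams (each contributes count−1 duplicates):
  cat cat: 4
  cat friend: 3
  path stay: 3
  stay cat: 3
  stay friend: 3
  cat stay: 2
  friend cat: 2
  friend stay: 2
  … (1 more repeated)
15 duplicate windows → 30 − 15 = 15 distinct.

15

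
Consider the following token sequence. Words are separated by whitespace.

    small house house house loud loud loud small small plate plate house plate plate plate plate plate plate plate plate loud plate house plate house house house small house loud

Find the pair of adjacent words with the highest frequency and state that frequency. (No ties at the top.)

"plate plate", 8 times

Bigram frequencies (highest first):
  plate plate: 8
  house house: 4
  plate house: 3
  small house: 2
  house loud: 2
  loud loud: 2
  … (7 more, each ≤ 2)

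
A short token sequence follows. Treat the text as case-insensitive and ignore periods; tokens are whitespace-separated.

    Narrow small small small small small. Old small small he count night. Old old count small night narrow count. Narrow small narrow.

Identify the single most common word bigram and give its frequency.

Bigram frequencies (highest first):
  small small: 5
  narrow small: 2
  small old: 1
  old small: 1
  small he: 1
  he count: 1
  … (10 more, each ≤ 1)

"small small", 5 times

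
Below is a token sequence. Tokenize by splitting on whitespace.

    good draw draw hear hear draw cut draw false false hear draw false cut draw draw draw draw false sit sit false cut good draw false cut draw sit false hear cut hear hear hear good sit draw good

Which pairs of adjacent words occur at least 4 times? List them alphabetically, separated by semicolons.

draw draw; draw false

Bigram counts meeting the condition (at least 4 times):
  draw draw: 4
  draw false: 4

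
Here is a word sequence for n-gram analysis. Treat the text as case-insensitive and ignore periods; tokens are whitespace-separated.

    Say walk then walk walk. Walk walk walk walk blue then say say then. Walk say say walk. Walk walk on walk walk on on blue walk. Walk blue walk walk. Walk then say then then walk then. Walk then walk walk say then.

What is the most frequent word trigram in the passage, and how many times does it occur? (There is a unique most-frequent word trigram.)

Trigram frequencies (highest first):
  walk walk walk: 6
  walk then walk: 3
  then walk walk: 2
  walk walk blue: 2
  walk walk on: 2
  blue walk walk: 2
  … (24 more, each ≤ 2)

"walk walk walk", 6 times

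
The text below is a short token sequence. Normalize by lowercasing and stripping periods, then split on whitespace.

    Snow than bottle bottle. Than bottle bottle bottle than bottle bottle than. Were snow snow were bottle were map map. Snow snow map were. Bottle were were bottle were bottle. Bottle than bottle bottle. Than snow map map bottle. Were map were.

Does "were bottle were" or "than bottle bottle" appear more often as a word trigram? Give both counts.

"were bottle were": 3 occurrences
"than bottle bottle": 4 occurrences

"than bottle bottle" (4 vs 3)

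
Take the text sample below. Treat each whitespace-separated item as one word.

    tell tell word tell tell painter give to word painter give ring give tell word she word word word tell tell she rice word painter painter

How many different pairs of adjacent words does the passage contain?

26 tokens → 25 bigram windows in total.
Repeated bigrams (each contributes count−1 duplicates):
  tell tell: 3
  painter give: 2
  tell word: 2
  word painter: 2
  word tell: 2
  word word: 2
7 duplicate windows → 25 − 7 = 18 distinct.

18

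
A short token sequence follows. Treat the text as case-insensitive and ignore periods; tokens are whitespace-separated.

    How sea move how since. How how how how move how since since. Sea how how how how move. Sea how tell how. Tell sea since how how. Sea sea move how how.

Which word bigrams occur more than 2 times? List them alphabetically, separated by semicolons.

Bigram counts meeting the condition (more than 2 times):
  how how: 8
  move how: 3

how how; move how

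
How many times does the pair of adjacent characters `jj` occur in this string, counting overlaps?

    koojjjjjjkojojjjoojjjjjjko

12

Sliding a length-2 window over the 26 characters (25 positions):
  position 4–5: jj
  position 5–6: jj
  position 6–7: jj
  position 7–8: jj
  position 8–9: jj
  position 14–15: jj
  position 15–16: jj
  position 19–20: jj
  position 20–21: jj
  position 21–22: jj
  … (2 more)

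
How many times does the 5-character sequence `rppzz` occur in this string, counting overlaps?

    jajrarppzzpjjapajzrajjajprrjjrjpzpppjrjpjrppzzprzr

2

Sliding a length-5 window over the 50 characters (46 positions):
  position 6–10: rppzz
  position 42–46: rppzz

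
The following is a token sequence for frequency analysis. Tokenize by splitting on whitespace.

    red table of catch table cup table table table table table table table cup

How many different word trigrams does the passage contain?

8

14 tokens → 12 trigram windows in total.
Repeated trigrams (each contributes count−1 duplicates):
  table table table: 5
4 duplicate windows → 12 − 4 = 8 distinct.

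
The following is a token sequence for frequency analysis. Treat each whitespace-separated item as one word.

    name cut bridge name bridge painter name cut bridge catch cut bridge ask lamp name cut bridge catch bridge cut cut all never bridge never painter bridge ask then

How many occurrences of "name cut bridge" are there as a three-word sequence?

Scanning the 27 overlapping trigram windows for "name cut bridge":
  position 1–3: name cut bridge
  position 7–9: name cut bridge
  position 15–17: name cut bridge

3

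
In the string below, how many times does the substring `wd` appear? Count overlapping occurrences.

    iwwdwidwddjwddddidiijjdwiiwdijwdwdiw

6

Sliding a length-2 window over the 36 characters (35 positions):
  position 3–4: wd
  position 8–9: wd
  position 12–13: wd
  position 27–28: wd
  position 31–32: wd
  position 33–34: wd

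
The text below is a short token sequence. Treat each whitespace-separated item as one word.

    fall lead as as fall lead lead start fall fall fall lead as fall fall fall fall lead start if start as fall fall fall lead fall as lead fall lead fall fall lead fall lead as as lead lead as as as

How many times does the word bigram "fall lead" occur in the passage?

8

Scanning the 42 overlapping bigram windows for "fall lead":
  position 1–2: fall lead
  position 5–6: fall lead
  position 11–12: fall lead
  position 17–18: fall lead
  position 25–26: fall lead
  position 30–31: fall lead
  position 33–34: fall lead
  position 35–36: fall lead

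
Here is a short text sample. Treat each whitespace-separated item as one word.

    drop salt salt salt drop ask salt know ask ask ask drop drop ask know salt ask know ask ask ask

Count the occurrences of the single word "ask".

Scanning the 21 tokens for "ask":
  position 6: ask
  position 9: ask
  position 10: ask
  position 11: ask
  position 14: ask
  position 17: ask
  position 19: ask
  position 20: ask
  position 21: ask

9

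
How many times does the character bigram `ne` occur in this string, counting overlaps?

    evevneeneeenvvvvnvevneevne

Sliding a length-2 window over the 26 characters (25 positions):
  position 5–6: ne
  position 8–9: ne
  position 21–22: ne
  position 25–26: ne

4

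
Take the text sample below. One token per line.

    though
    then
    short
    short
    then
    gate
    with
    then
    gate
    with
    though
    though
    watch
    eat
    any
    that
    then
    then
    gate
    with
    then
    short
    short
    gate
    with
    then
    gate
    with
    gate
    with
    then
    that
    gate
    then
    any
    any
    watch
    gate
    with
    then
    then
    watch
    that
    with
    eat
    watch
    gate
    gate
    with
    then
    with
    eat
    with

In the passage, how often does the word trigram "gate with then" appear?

Scanning the 51 overlapping trigram windows for "gate with then":
  position 6–8: gate with then
  position 19–21: gate with then
  position 24–26: gate with then
  position 29–31: gate with then
  position 38–40: gate with then
  position 48–50: gate with then

6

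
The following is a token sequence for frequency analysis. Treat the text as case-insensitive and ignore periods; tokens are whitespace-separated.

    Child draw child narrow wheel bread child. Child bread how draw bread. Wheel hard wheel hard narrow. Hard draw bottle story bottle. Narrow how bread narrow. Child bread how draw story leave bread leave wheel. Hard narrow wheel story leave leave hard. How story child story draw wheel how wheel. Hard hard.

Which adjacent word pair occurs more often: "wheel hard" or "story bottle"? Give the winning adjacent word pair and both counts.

"wheel hard" (4 vs 1)

"wheel hard": 4 occurrences
"story bottle": 1 occurrence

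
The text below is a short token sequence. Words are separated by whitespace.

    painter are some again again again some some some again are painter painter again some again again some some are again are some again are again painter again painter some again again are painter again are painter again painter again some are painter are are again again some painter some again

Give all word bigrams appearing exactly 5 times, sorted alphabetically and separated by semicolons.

Bigram counts meeting the condition (exactly 5 times):
  again again: 5
  again are: 5
  again some: 5
  painter again: 5

again again; again are; again some; painter again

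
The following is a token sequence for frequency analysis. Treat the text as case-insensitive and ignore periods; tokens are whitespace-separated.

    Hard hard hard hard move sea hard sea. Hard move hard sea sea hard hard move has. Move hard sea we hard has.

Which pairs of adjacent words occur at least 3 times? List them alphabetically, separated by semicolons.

hard hard; hard move; hard sea; sea hard

Bigram counts meeting the condition (at least 3 times):
  hard hard: 4
  hard move: 3
  hard sea: 3
  sea hard: 3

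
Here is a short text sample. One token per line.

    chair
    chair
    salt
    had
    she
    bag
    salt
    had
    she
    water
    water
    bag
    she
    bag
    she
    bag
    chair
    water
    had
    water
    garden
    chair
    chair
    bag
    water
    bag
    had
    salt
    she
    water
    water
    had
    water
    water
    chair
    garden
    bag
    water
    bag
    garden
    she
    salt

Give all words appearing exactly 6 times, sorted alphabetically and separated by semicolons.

Unigram counts meeting the condition (exactly 6 times):
  chair: 6
  she: 6

chair; she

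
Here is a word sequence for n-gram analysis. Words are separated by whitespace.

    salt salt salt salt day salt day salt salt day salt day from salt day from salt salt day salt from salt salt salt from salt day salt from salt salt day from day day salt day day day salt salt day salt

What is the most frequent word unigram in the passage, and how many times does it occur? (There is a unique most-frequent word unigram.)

"salt", 23 times

Unigram frequencies (highest first):
  salt: 23
  day: 14
  from: 6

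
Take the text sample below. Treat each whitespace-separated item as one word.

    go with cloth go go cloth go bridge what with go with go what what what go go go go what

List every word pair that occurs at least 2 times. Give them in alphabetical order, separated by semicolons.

cloth go; go go; go what; go with; what what; with go

Bigram counts meeting the condition (at least 2 times):
  cloth go: 2
  go go: 4
  go what: 2
  go with: 2
  what what: 2
  with go: 2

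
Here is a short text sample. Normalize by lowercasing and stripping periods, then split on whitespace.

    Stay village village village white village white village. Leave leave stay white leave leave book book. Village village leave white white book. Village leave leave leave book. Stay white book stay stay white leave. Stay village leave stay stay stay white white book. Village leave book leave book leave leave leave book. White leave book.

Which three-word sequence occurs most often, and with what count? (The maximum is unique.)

"leave leave book", 3 times

Trigram frequencies (highest first):
  leave leave book: 3
  village white village: 2
  village leave leave: 2
  stay white leave: 2
  white white book: 2
  white book village: 2
  … (36 more, each ≤ 2)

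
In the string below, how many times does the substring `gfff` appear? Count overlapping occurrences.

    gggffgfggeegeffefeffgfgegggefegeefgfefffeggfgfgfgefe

Sliding a length-4 window over the 52 characters (49 positions):
  (no match at any position)

0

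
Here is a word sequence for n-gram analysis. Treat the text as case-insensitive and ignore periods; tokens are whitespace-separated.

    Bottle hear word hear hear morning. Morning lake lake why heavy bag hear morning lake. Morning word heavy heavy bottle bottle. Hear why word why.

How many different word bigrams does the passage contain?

21

25 tokens → 24 bigram windows in total.
Repeated bigrams (each contributes count−1 duplicates):
  bottle hear: 2
  hear morning: 2
  morning lake: 2
3 duplicate windows → 24 − 3 = 21 distinct.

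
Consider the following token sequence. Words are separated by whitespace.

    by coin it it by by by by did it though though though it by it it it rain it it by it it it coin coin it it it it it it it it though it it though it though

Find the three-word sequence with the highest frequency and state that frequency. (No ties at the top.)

"it it it", 8 times

Trigram frequencies (highest first):
  it it it: 8
  coin it it: 2
  it it by: 2
  by by by: 2
  it by it: 2
  by it it: 2
  … (19 more, each ≤ 2)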